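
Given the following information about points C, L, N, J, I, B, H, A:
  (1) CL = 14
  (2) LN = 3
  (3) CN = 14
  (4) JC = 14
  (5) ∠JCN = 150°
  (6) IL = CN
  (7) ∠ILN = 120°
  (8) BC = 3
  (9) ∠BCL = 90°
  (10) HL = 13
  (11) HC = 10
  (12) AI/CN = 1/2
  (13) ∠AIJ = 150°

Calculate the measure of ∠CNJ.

Step 1: By the law of cosines on triangle NCJ: NJ² = 14² + 14² − 2·14·14·cos(150°) = 731.48, so NJ ≈ 27.05.
Step 2: By the inverse law of cosines on triangle CNJ: cos(∠CNJ) = (14² + 27.05² − 14²) / (2·14·27.05) = 731.48/757.29 = 0.9659, so ∠CNJ = 15°.

Therefore, the measure of angle ∠CNJ = 15°.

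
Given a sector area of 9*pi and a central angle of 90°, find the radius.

r² = 360 × 9*pi / (π × 90) = 36, so r = 6.

6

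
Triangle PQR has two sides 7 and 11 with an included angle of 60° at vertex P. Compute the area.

Area = (1/2)(7)(11) sin(60°) = (1/2)(7)(11)(sqrt(3)/2) = 77*sqrt(3)/4

77*sqrt(3)/4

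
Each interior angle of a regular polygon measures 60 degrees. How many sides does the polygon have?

The exterior angle is the supplement of the interior angle: 180 - 60 = 120 degrees.
Since the exterior angles of any convex polygon sum to 360 degrees, the number of sides is 360 / 120 = 3.

3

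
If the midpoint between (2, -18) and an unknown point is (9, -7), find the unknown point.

Using the midpoint formula: M = ((x1 + x2)/2, (y1 + y2)/2)
We know M = (9, -7) and K = (2, -18)
For x: 9 = (2 + x2)/2, so x2 = 2*9 - 2 = 16
For y: -7 = (-18 + y2)/2, so y2 = 2*-7 - -18 = 4
M = (16, 4)

(16, 4)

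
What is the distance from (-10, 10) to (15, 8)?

d = sqrt((15 - -10)^2 + (8 - 10)^2)
d = sqrt(25^2 + -2^2)
d = sqrt(625 + 4)
d = sqrt(629)

sqrt(629)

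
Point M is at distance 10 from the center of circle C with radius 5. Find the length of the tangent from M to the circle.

Let T be the point of tangency. Then CT ⊥ MT (radius ⊥ tangent).
In right triangle CTM: CM² = CT² + MT²
10² = 5² + MT²
MT² = 75, MT = 5*sqrt(3)

5*sqrt(3)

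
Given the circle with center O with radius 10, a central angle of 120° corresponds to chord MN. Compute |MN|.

Chord = 2(10) sin(60°) = 10*sqrt(3)

10*sqrt(3)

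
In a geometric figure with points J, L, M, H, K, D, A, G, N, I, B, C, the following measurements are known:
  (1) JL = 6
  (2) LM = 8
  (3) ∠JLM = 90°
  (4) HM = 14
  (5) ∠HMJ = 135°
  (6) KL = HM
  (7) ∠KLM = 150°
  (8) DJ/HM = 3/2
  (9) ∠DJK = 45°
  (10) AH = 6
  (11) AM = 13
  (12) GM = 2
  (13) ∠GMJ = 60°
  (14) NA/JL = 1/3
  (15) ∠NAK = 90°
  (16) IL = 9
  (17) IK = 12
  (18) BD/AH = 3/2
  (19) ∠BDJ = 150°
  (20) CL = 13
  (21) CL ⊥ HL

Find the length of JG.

Step 1: By the law of cosines on triangle JLM: JM² = 6² + 8² − 2·6·8·cos(90°) = 100, so JM = 10.
Step 2: By the law of cosines on triangle JMG: JG² = 10² + 2² − 2·10·2·cos(60°) = 84, so JG = 2·√21.

Therefore, the length of JG = 2·√21.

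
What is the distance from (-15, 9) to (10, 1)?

The horizontal distance is |10 - -15| = 25 and the vertical distance is |1 - 9| = 8.
By the Pythagorean theorem, d = sqrt(25^2 + 8^2) = sqrt(689).

sqrt(689)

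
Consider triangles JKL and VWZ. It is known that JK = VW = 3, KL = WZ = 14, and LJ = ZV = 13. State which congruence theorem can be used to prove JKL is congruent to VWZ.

The given information provides:
JK = VW = 3, KL = WZ = 14, and LJ = ZV = 13
This matches the SSS congruence theorem.
All three pairs of corresponding sides are equal (Side-Side-Side).

SSS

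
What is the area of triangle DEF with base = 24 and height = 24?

A triangle's area is half the area of a rectangle with the same base and height.
Area = (1/2) * 24 * 24 = 288.

288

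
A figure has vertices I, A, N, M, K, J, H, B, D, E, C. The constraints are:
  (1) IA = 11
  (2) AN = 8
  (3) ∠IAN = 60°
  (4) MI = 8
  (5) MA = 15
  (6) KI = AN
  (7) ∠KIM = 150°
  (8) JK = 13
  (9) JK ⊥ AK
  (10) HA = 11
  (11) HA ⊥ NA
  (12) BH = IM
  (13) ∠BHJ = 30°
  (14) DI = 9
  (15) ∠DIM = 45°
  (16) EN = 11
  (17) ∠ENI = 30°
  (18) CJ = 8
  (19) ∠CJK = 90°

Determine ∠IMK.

From the given relations: KI = AN = 8.
Step 1: By the law of cosines on triangle MIK: MK² = 8² + 8² − 2·8·8·cos(150°) = 238.85, so MK ≈ 15.45.
Step 2: By the inverse law of cosines on triangle IMK: cos(∠IMK) = (8² + 15.45² − 8²) / (2·8·15.45) = 238.85/247.28 = 0.9659, so ∠IMK = 15°.

Therefore, the measure of angle ∠IMK = 15°.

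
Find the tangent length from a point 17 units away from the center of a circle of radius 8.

Let T be the point of tangency. Then OT ⊥ PT (radius ⊥ tangent).
In right triangle OTP: OP² = OT² + PT²
17² = 8² + PT²
PT² = 225, PT = 15

15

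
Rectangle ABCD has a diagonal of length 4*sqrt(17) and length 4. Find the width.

b = sqrt(d^2 - a^2) = sqrt(272 - 16) = sqrt(256) = 16

16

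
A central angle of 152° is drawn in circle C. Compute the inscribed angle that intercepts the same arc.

An inscribed angle intercepts an arc from a point on the circle, while the central angle intercepts the same arc from the center.
The inscribed angle is always half the central angle: 152° / 2 = 76°.

76°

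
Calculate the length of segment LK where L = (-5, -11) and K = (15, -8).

d = sqrt((15 - -5)^2 + (-8 - -11)^2)
d = sqrt(20^2 + 3^2)
d = sqrt(400 + 9)
d = sqrt(409)

sqrt(409)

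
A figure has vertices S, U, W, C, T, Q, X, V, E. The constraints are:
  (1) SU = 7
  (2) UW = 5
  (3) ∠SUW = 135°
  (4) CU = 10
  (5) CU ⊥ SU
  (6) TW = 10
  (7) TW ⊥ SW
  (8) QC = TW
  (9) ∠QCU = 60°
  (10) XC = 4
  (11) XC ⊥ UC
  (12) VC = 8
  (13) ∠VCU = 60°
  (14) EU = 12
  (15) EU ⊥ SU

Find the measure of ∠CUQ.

From the given relations: QC = TW = 10.
Step 1: By the law of cosines on triangle UCQ: UQ² = 10² + 10² − 2·10·10·cos(60°) = 100, so UQ = 10.
Step 2: By the inverse law of cosines on triangle CUQ: cos(∠CUQ) = (10² + 10² − 10²) / (2·10·10) = 100/200 = 0.5, so ∠CUQ = 60°.

Therefore, the measure of angle ∠CUQ = 60°.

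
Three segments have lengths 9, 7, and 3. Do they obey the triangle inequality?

Yes.
The triangle inequality requires that the sum of any two sides exceeds the third.
Here 3 + 7 = 10 > 9, so the condition is met.

Yes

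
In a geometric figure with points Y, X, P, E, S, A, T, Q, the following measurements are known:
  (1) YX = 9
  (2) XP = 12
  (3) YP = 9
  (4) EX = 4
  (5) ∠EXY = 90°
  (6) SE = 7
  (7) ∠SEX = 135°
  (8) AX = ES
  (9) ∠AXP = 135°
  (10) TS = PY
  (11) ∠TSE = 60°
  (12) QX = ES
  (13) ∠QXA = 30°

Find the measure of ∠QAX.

From the given relations: AX = ES = 7; QX = ES = 7.
Step 1: By the law of cosines on triangle AXQ: AQ² = 7² + 7² − 2·7·7·cos(30°) = 13.13, so AQ ≈ 3.62.
Step 2: By the inverse law of cosines on triangle QAX: cos(∠QAX) = (3.62² + 7² − 7²) / (2·3.62·7) = 13.13/50.73 = 0.2588, so ∠QAX = 75°.

Therefore, the measure of angle ∠QAX = 75°.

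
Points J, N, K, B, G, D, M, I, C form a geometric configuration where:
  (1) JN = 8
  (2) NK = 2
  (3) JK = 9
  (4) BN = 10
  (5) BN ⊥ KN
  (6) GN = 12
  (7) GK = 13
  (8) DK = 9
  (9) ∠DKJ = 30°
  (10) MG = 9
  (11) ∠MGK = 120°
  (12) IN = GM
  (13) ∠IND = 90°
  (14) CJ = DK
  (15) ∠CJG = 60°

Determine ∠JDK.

Step 1: By the law of cosines on triangle DKJ: DJ² = 9² + 9² − 2·9·9·cos(30°) = 21.7, so DJ ≈ 4.66.
Step 2: By the inverse law of cosines on triangle JDK: cos(∠JDK) = (4.66² + 9² − 9²) / (2·4.66·9) = 21.7/83.86 = 0.2588, so ∠JDK = 75°.

Therefore, the measure of angle ∠JDK = 75°.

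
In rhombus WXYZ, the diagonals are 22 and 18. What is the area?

The diagonals of a rhombus divide it into four right triangles.
Each triangle has legs 22/ 2 = 11 and 18/2 = 9, so each has area (1/2)*11*9 = 99/2.
Four such triangles give total area = (d1 * d2) / 2 = 198.

198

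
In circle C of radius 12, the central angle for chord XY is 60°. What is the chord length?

Chord length = 2r sin(θ/2)
= 2 × 12 × sin(60°/2)
= 2 × 12 × sin(30°)
= 12

12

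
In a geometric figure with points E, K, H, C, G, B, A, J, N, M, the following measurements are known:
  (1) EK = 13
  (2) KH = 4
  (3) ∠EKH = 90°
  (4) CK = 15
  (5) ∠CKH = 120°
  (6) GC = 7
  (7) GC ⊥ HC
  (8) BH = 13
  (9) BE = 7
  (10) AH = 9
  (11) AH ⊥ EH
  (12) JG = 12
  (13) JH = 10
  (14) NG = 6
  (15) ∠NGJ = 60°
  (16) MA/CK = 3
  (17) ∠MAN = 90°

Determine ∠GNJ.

Step 1: By the law of cosines on triangle NGJ: NJ² = 6² + 12² − 2·6·12·cos(60°) = 108, so NJ = 6·√3.
Step 2: By the inverse law of cosines on triangle GNJ: cos(∠GNJ) = (6² + (6·√3)² − 12²) / (2·6·6·√3) = 0/124.71 = 0, so ∠GNJ = 90°.

Therefore, the measure of angle ∠GNJ = 90°.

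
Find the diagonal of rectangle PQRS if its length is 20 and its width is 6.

d = sqrt(20^2 + 6^2) = sqrt(436) = 2*sqrt(109)

2*sqrt(109)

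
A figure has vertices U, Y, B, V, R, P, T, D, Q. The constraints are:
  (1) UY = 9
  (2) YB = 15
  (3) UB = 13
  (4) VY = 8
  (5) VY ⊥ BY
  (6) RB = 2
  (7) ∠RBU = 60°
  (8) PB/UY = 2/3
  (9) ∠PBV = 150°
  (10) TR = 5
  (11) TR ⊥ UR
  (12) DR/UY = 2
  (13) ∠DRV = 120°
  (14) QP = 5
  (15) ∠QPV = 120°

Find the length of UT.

Step 1: By the law of cosines on triangle UBR: UR² = 13² + 2² − 2·13·2·cos(60°) = 147, so UR = 7·√3.
Step 2: By the law of cosines on triangle URT: UT² = (7·√3)² + 5² − 2·7·√3·5·cos(90°) = 172, so UT = 2·√43.

Therefore, the length of UT = 2·√43.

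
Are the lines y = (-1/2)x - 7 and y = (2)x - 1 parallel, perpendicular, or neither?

Slope of line 1: m1 = -1/2
Slope of line 2: m2 = 2
Two lines are perpendicular when the product of their slopes is -1 (negative reciprocals).
m1 * m2 = (-1/2) * (2) = -1, confirming perpendicularity.

Perpendicular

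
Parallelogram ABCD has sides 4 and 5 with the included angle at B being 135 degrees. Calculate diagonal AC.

The diagonal of a parallelogram can be found by treating two adjacent sides and the diagonal as a triangle.
Applying the law of cosines with sides 4, 5 and included angle 135°:
d^2 = 16 + 25 - 40*cos(135°) = 20*sqrt(2) + 41
d = sqrt(20*sqrt(2) + 41)

sqrt(20*sqrt(2) + 41)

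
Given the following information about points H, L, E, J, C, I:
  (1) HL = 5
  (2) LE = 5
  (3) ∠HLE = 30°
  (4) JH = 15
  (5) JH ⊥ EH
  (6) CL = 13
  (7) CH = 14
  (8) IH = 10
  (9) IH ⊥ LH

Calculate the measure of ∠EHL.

Step 1: By the law of cosines on triangle HLE: HE² = 5² + 5² − 2·5·5·cos(30°) = 6.7, so HE ≈ 2.59.
Step 2: By the inverse law of cosines on triangle EHL: cos(∠EHL) = (2.59² + 5² − 5²) / (2·2.59·5) = 6.7/25.88 = 0.2588, so ∠EHL = 75°.

Therefore, the measure of angle ∠EHL = 75°.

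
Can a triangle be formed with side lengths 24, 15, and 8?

No.
The triangle inequality is violated: 15 + 8 = 23 ≤ 24.
These lengths cannot form a triangle.

No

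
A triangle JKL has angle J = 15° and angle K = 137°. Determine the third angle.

The interior angles sum to 180°: angle L = 180 - 15 - 137 = 28°.
The triangle is obtuse (angles 15°, 137°, 28°).

28 degrees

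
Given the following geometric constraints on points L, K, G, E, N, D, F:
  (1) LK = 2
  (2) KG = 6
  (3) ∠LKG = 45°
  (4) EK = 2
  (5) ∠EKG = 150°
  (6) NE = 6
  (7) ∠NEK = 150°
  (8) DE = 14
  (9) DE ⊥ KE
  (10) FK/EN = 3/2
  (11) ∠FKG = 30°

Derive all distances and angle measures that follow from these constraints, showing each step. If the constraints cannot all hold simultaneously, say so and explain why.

The constraints are consistent.

From the given relations:
  FK = 3/2·EN = 3/2·6 = 9

Step 1: From LK = 2, KG = 6, and ∠LKG = 45°, by the law of cosines:
  LG² = LK² + KG² - 2·LK·KG·cos(45°) = 4 + 36 - 16.97 = 23.03
  LG ≈ 4.8

Step 2: From KE = 2, EN = 6, and ∠KEN = 150°, by the law of cosines:
  KN² = KE² + EN² - 2·KE·EN·cos(150°) = 4 + 36 + 20.78 = 60.78
  KN ≈ 7.8

Step 3: From KE = 2, ED = 14, and ∠KED = 90°, by the law of cosines:
  KD² = KE² + ED² - 2·KE·ED·cos(90°) = 4 + 196 - 0 = 200
  KD = 10·√2

Step 4: From GK = 6, KE = 2, and ∠GKE = 150°, by the law of cosines:
  GE² = GK² + KE² - 2·GK·KE·cos(150°) = 36 + 4 + 20.78 = 60.78
  GE ≈ 7.8

Step 5: From GK = 6, KF = 9, and ∠GKF = 30°, by the law of cosines:
  GF² = GK² + KF² - 2·GK·KF·cos(30°) = 36 + 81 - 93.53 = 23.47
  GF ≈ 4.84

Step 6: From LG = 4.8, LK = 2, GK = 6, by the inverse law of cosines:
  cos(∠GLK) = (LG² + LK² - GK²) / (2·LG·LK)
  ∠GLK = 117.86°

Step 7: From KD = 10·√2, KE = 2, DE = 14, by the inverse law of cosines:
  cos(∠DKE) = (KD² + KE² - DE²) / (2·KD·KE)
  ∠DKE = 81.87°

Step 8: From KE = 2, KN = 7.8, EN = 6, by the inverse law of cosines:
  cos(∠EKN) = (KE² + KN² - EN²) / (2·KE·KN)
  ∠EKN = 22.63°

Step 9: From GE = 7.8, GK = 6, EK = 2, by the inverse law of cosines:
  cos(∠EGK) = (GE² + GK² - EK²) / (2·GE·GK)
  ∠EGK = 7.37°

Step 10: From GF = 4.84, GK = 6, FK = 9, by the inverse law of cosines:
  cos(∠FGK) = (GF² + GK² - FK²) / (2·GF·GK)
  ∠FGK = 111.74°

Step 11: From GK = 6, GL = 4.8, KL = 2, by the inverse law of cosines:
  cos(∠KGL) = (GK² + GL² - KL²) / (2·GK·GL)
  ∠KGL = 17.14°

Step 12: From EG = 7.8, EK = 2, GK = 6, by the inverse law of cosines:
  cos(∠GEK) = (EG² + EK² - GK²) / (2·EG·EK)
  ∠GEK = 22.63°

Step 13: From NE = 6, NK = 7.8, EK = 2, by the inverse law of cosines:
  cos(∠ENK) = (NE² + NK² - EK²) / (2·NE·NK)
  ∠ENK = 7.37°

Step 14: From DE = 14, DK = 10·√2, EK = 2, by the inverse law of cosines:
  cos(∠EDK) = (DE² + DK² - EK²) / (2·DE·DK)
  ∠EDK = 8.13°

Step 15: From FG = 4.84, FK = 9, GK = 6, by the inverse law of cosines:
  cos(∠GFK) = (FG² + FK² - GK²) / (2·FG·FK)
  ∠GFK = 38.26°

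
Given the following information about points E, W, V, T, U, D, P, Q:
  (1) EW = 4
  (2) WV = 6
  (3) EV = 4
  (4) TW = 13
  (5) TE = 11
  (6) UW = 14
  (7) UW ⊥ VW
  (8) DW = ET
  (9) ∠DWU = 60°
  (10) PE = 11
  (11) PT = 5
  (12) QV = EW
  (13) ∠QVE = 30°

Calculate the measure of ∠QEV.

From the given relations: QV = EW = 4.
Step 1: By the law of cosines on triangle EVQ: EQ² = 4² + 4² − 2·4·4·cos(30°) = 4.29, so EQ ≈ 2.07.
Step 2: By the inverse law of cosines on triangle QEV: cos(∠QEV) = (2.07² + 4² − 4²) / (2·2.07·4) = 4.29/16.56 = 0.2588, so ∠QEV = 75°.

Therefore, the measure of angle ∠QEV = 75°.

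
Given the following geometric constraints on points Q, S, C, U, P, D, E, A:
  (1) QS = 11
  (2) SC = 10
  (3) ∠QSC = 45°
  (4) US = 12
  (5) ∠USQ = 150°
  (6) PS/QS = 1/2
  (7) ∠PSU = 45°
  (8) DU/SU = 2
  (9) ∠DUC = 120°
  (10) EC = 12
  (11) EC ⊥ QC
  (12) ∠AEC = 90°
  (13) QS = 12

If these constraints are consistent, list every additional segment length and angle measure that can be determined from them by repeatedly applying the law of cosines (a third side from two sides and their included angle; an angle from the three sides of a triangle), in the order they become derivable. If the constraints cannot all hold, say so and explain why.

These constraints are not satisfiable: (1) QS = 11 and (13) QS = 12 assign two different lengths to the same segment. No planar figure meets all of them, so nothing further can be derived.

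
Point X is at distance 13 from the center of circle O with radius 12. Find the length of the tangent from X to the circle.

Let T be the point of tangency. Then OT ⊥ XT (radius ⊥ tangent).
In right triangle OTX: OX² = OT² + XT²
13² = 12² + XT²
XT² = 25, XT = 5

5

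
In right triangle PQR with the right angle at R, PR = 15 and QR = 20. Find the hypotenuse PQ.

In a right triangle, the square of the hypotenuse equals the sum of the squares of the two legs.
The legs are 15 and 20, so the hypotenuse = sqrt(225 + 400) = sqrt(625) = 25.

25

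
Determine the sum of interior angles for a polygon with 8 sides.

The sum of interior angles of an n-sided polygon is (n - 2) * 180.
For n = 8: (8 - 2) * 180 = 6 * 180 = 1080 degrees.

1080 degrees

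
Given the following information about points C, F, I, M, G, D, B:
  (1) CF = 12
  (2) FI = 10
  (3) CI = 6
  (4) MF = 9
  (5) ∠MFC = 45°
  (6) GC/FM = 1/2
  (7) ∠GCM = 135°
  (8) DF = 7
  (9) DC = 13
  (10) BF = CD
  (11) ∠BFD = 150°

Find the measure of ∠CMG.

From the given relations: GC = 1/2·FM = 1/2·9 ≈ 4.5.
Step 1: By the law of cosines on triangle MFC: MC² = 9² + 12² − 2·9·12·cos(45°) = 72.26, so MC ≈ 8.5.
Step 2: By the law of cosines on triangle MCG: MG² = 8.5² + 4.5² − 2·8.5·4.5·cos(135°) = 146.61, so MG ≈ 12.11.
Step 3: By the inverse law of cosines on triangle CMG: cos(∠CMG) = (8.5² + 12.11² − 4.5²) / (2·8.5·12.11) = 198.63/205.86 = 0.9649, so ∠CMG = 15.24°.

Therefore, the measure of angle ∠CMG = 15.24°.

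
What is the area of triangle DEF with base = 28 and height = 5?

A triangle's area is half the area of a rectangle with the same base and height.
Area = (1/2) * 28 * 5 = 70.

70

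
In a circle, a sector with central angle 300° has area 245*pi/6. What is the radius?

Sector area A = πr² × θ/360, so r² = 360A / (πθ).
r² = 360 × 245*pi/6 / (π × 300)
r² = 49
r = 7

7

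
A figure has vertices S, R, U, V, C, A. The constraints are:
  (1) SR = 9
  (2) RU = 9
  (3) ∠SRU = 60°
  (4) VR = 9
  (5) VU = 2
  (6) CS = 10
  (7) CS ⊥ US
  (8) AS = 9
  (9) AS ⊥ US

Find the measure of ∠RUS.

Step 1: By the law of cosines on triangle URS: US² = 9² + 9² − 2·9·9·cos(60°) = 81, so US = 9.
Step 2: By the inverse law of cosines on triangle RUS: cos(∠RUS) = (9² + 9² − 9²) / (2·9·9) = 81/162 = 0.5, so ∠RUS = 60°.

Therefore, the measure of angle ∠RUS = 60°.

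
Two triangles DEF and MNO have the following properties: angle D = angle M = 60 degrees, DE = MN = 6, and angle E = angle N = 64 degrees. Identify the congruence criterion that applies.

Consider the given information: angle D = angle M = 60 degrees, DE = MN = 6, and angle E = angle N = 64 degrees
This is not SAS or AAS: SAS requires two sides and the included angle between them. AAS requires two angles and a non-included side.
The correct criterion is ASA. Two pairs of corresponding angles and the included side are equal (Angle-Side-Angle).

ASA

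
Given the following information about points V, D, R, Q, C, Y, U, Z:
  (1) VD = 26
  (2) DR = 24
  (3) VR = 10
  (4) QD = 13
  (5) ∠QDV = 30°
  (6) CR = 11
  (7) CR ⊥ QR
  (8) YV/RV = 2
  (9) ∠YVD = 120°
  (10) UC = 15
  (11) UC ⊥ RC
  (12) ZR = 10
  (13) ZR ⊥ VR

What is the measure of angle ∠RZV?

Step 1: By the law of cosines on triangle ZRV: ZV² = 10² + 10² − 2·10·10·cos(90°) = 200, so ZV = 10·√2.
Step 2: By the inverse law of cosines on triangle RZV: cos(∠RZV) = (10² + (10·√2)² − 10²) / (2·10·10·√2) = 200/282.84 = 0.7071, so ∠RZV = 45°.

Therefore, the measure of angle ∠RZV = 45°.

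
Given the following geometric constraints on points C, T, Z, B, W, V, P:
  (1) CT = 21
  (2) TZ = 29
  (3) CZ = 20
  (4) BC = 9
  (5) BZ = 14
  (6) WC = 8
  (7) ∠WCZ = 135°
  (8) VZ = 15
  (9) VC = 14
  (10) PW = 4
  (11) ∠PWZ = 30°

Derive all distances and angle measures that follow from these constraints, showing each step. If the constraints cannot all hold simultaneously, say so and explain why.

The constraints are consistent.

Step 1: From ZC = 20, CW = 8, and ∠ZCW = 135°, by the law of cosines:
  ZW² = ZC² + CW² - 2·ZC·CW·cos(135°) = 400 + 64 + 226.3 = 690.3
  ZW ≈ 26.27

Step 2: From CB = 9, CZ = 20, BZ = 14, by the inverse law of cosines:
  cos(∠BCZ) = (CB² + CZ² - BZ²) / (2·CB·CZ)
  ∠BCZ = 37.66°

Step 3: From CT = 21, CZ = 20, TZ = 29, by the inverse law of cosines:
  cos(∠TCZ) = (CT² + CZ² - TZ²) / (2·CT·CZ)
  ∠TCZ = 90°

Step 4: From CV = 14, CZ = 20, VZ = 15, by the inverse law of cosines:
  cos(∠VCZ) = (CV² + CZ² - VZ²) / (2·CV·CZ)
  ∠VCZ = 48.51°

Step 5: From TC = 21, TZ = 29, CZ = 20, by the inverse law of cosines:
  cos(∠CTZ) = (TC² + TZ² - CZ²) / (2·TC·TZ)
  ∠CTZ = 43.6°

Step 6: From ZB = 14, ZC = 20, BC = 9, by the inverse law of cosines:
  cos(∠BZC) = (ZB² + ZC² - BC²) / (2·ZB·ZC)
  ∠BZC = 23.13°

Step 7: From ZC = 20, ZT = 29, CT = 21, by the inverse law of cosines:
  cos(∠CZT) = (ZC² + ZT² - CT²) / (2·ZC·ZT)
  ∠CZT = 46.4°

Step 8: From ZC = 20, ZV = 15, CV = 14, by the inverse law of cosines:
  cos(∠CZV) = (ZC² + ZV² - CV²) / (2·ZC·ZV)
  ∠CZV = 44.36°

Step 9: From BC = 9, BZ = 14, CZ = 20, by the inverse law of cosines:
  cos(∠CBZ) = (BC² + BZ² - CZ²) / (2·BC·BZ)
  ∠CBZ = 119.22°

Step 10: From VC = 14, VZ = 15, CZ = 20, by the inverse law of cosines:
  cos(∠CVZ) = (VC² + VZ² - CZ²) / (2·VC·VZ)
  ∠CVZ = 87.13°

Step 11: From ZW = 26.27, WP = 4, and ∠ZWP = 30°, by the law of cosines:
  ZP² = ZW² + WP² - 2·ZW·WP·cos(30°) = 690.3 + 16 - 182 = 524.2
  ZP ≈ 22.9

Step 12: From ZC = 20, ZW = 26.27, CW = 8, by the inverse law of cosines:
  cos(∠CZW) = (ZC² + ZW² - CW²) / (2·ZC·ZW)
  ∠CZW = 12.43°

Step 13: From WC = 8, WZ = 26.27, CZ = 20, by the inverse law of cosines:
  cos(∠CWZ) = (WC² + WZ² - CZ²) / (2·WC·WZ)
  ∠CWZ = 32.57°

Step 14: From ZP = 22.9, ZW = 26.27, PW = 4, by the inverse law of cosines:
  cos(∠PZW) = (ZP² + ZW² - PW²) / (2·ZP·ZW)
  ∠PZW = 5.01°

Step 15: From PW = 4, PZ = 22.9, WZ = 26.27, by the inverse law of cosines:
  cos(∠WPZ) = (PW² + PZ² - WZ²) / (2·PW·PZ)
  ∠WPZ = 144.99°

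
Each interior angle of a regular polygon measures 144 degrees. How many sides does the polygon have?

The exterior angle is the supplement of the interior angle: 180 - 144 = 36 degrees.
Since the exterior angles of any convex polygon sum to 360 degrees, the number of sides is 360 / 36 = 10.

10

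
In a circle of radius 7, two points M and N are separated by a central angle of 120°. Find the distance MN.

Chord length = 2r sin(θ/2)
= 2 × 7 × sin(120°/2)
= 2 × 7 × sin(60°)
= 7*sqrt(3)

7*sqrt(3)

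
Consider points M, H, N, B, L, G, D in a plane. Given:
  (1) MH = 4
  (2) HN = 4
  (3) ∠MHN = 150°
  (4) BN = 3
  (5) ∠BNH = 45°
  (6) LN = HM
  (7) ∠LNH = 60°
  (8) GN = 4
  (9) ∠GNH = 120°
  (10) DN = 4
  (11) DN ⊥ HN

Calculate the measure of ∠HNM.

Step 1: By the law of cosines on triangle NHM: NM² = 4² + 4² − 2·4·4·cos(150°) = 59.71, so NM ≈ 7.73.
Step 2: By the inverse law of cosines on triangle HNM: cos(∠HNM) = (4² + 7.73² − 4²) / (2·4·7.73) = 59.71/61.82 = 0.9659, so ∠HNM = 15°.

Therefore, the measure of angle ∠HNM = 15°.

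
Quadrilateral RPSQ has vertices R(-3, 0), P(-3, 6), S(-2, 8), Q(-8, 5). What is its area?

Shoelace: sum of cross terms = 39, Area = (1/2)|39| = 39/2

39/2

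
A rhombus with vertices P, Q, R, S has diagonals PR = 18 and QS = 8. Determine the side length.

The diagonals of a rhombus bisect each other at right angles.
Half-diagonals: 18/2 = 9 and 8/2 = 4
side = sqrt(9^2 + 4^2)
side = sqrt(81 + 16)
side = sqrt(97)

sqrt(97)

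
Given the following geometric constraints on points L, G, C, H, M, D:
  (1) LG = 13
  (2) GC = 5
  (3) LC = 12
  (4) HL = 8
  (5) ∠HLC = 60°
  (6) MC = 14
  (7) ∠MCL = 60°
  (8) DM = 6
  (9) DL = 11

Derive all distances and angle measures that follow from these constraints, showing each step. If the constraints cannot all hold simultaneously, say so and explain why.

The constraints are consistent.

Step 1: From LC = 12, CM = 14, and ∠LCM = 60°, by the law of cosines:
  LM² = LC² + CM² - 2·LC·CM·cos(60°) = 144 + 196 - 168 = 172
  LM = 2·√43

Step 2: From CL = 12, LH = 8, and ∠CLH = 60°, by the law of cosines:
  CH² = CL² + LH² - 2·CL·LH·cos(60°) = 144 + 64 - 96 = 112
  CH = 4·√7

Step 3: From LC = 12, LG = 13, CG = 5, by the inverse law of cosines:
  cos(∠CLG) = (LC² + LG² - CG²) / (2·LC·LG)
  ∠CLG = 22.62°

Step 4: From GC = 5, GL = 13, CL = 12, by the inverse law of cosines:
  cos(∠CGL) = (GC² + GL² - CL²) / (2·GC·GL)
  ∠CGL = 67.38°

Step 5: From CG = 5, CL = 12, GL = 13, by the inverse law of cosines:
  cos(∠GCL) = (CG² + CL² - GL²) / (2·CG·CL)
  ∠GCL = 90°

Step 6: From LC = 12, LM = 2·√43, CM = 14, by the inverse law of cosines:
  cos(∠CLM) = (LC² + LM² - CM²) / (2·LC·LM)
  ∠CLM = 67.59°

Step 7: From LD = 11, LM = 2·√43, DM = 6, by the inverse law of cosines:
  cos(∠DLM) = (LD² + LM² - DM²) / (2·LD·LM)
  ∠DLM = 27.03°

Step 8: From CH = 4·√7, CL = 12, HL = 8, by the inverse law of cosines:
  cos(∠HCL) = (CH² + CL² - HL²) / (2·CH·CL)
  ∠HCL = 40.89°

Step 9: From HC = 4·√7, HL = 8, CL = 12, by the inverse law of cosines:
  cos(∠CHL) = (HC² + HL² - CL²) / (2·HC·HL)
  ∠CHL = 79.11°

Step 10: From MC = 14, ML = 2·√43, CL = 12, by the inverse law of cosines:
  cos(∠CML) = (MC² + ML² - CL²) / (2·MC·ML)
  ∠CML = 52.41°

Step 11: From MD = 6, ML = 2·√43, DL = 11, by the inverse law of cosines:
  cos(∠DML) = (MD² + ML² - DL²) / (2·MD·ML)
  ∠DML = 56.44°

Step 12: From DL = 11, DM = 6, LM = 2·√43, by the inverse law of cosines:
  cos(∠LDM) = (DL² + DM² - LM²) / (2·DL·DM)
  ∠LDM = 96.52°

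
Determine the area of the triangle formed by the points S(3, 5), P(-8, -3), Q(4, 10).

Using the Shoelace formula for a triangle:
Area = (1/2)|x0(y1 - y2) + x1(y2 - y0) + x2(y0 - y1)|
Area = (1/2)|3(-3 - 10) + -8(10 - 5) + 4(5 - -3)|
Area = (1/2)|-39 + -40 + 32|
Area = (1/2)|-47|
Area = (1/2)(47)
Area = 47/2

47/2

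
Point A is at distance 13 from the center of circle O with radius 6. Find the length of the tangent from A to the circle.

The tangent, radius, and line from the external point to the center form a right triangle.
The right angle is where the tangent meets the radius.
By the Pythagorean theorem: tangent² + 6² = 13²
tangent² = 169 - 36 = 133
tangent = sqrt(133)

sqrt(133)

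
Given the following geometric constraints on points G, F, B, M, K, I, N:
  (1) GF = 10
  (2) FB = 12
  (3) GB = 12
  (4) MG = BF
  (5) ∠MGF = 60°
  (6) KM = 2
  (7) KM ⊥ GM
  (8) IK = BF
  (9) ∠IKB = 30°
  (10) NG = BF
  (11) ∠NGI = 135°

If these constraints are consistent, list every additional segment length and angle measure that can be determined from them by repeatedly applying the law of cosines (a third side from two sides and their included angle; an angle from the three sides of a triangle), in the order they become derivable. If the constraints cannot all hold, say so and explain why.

The constraints are consistent. Derivable facts, in order:
After 1 step:
- FM = 2·√31
- GK = 2·√37
- ∠BFG = 65.38°
- ∠BGF = 65.38°
- ∠FBG = 49.25°
After 2 steps:
- ∠FMG = 51.05°
- ∠GFM = 68.95°
- ∠GKM = 80.54°
- ∠KGM = 9.46°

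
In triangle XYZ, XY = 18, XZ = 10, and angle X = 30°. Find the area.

Area = (1/2)(18)(10) sin(30°) = (1/2)(18)(10)(1/2) = 45

45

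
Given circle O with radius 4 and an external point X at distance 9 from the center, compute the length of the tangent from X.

The tangent, radius, and line from the external point to the center form a right triangle.
The right angle is where the tangent meets the radius.
By the Pythagorean theorem: tangent² + 4² = 9²
tangent² = 81 - 16 = 65
tangent = sqrt(65)

sqrt(65)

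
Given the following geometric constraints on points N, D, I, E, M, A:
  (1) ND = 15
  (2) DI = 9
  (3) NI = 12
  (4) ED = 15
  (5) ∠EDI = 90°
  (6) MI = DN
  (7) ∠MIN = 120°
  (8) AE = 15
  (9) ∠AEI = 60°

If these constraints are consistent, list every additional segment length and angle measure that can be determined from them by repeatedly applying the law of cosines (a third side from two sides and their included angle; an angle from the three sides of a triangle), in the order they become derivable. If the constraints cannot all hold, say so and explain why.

The constraints are consistent. Derivable facts, in order:
After 1 step:
- IE = 3·√34
- NM = 3·√61
- ∠DIN = 90°
- ∠DNI = 36.87°
- ∠IDN = 53.13°
After 2 steps:
- IA ≈ 16.39
- ∠DEI = 30.96°
- ∠DIE = 59.04°
- ∠IMN = 26.33°
- ∠INM = 33.67°
After 3 steps:
- ∠AIE = 52.43°
- ∠EAI = 67.57°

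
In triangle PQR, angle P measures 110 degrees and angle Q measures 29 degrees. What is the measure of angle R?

The interior angles sum to 180°: angle R = 180 - 110 - 29 = 41°.
The triangle is obtuse (angles 110°, 29°, 41°).

41 degrees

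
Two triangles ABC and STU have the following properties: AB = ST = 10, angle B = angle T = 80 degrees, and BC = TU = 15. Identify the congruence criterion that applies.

The given information provides:
AB = ST = 10, angle B = angle T = 80 degrees, and BC = TU = 15
This matches the SAS congruence theorem.
Two pairs of corresponding sides and the included angle are equal (Side-Angle-Side).

SAS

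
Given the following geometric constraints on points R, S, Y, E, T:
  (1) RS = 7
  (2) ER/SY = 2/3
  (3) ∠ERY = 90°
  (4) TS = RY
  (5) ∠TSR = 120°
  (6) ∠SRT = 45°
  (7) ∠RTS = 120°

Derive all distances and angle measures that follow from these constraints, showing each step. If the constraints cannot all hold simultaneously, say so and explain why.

These constraints are not satisfiable: (5), (6) and (7) are the three interior angles of triangle TSR, which must sum to 180°, but 120° + 45° + 120° = 285°. No planar figure meets all of them, so nothing further can be derived.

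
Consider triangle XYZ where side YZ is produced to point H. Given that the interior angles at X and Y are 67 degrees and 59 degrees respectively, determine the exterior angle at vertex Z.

The interior angle at Z is 180 - 67 - 59 = 54 degrees.
The exterior angle and interior angle at Z are supplementary:
Exterior angle = 180 - 54 = 126 degrees.

126 degrees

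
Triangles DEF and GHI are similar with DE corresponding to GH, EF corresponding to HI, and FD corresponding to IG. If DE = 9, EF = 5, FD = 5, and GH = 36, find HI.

Since the triangles are similar, the ratio of corresponding sides is constant.
Scale factor k = GH / DE = 36 / 9 = 4
HI = k * EF = 4 * 5 = 20

20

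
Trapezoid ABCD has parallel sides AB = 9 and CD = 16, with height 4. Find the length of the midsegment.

The midsegment (median) of a trapezoid connects the midpoints of the non-parallel sides.
Its length is the average of the two bases: (9 + 16) / 2 = 25/2.

25/2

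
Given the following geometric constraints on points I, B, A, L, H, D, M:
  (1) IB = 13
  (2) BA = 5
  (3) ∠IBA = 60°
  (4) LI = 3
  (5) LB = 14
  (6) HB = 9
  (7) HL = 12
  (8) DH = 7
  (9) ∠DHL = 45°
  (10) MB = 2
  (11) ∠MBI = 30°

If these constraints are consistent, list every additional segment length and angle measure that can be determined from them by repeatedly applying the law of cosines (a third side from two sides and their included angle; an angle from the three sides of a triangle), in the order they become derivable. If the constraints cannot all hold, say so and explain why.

The constraints are consistent. Derivable facts, in order:
After 1 step:
- IA = √129
- IM ≈ 11.31
- LD ≈ 8.61
- ∠BHL = 82.28°
- ∠BIL = 103.34°
- ∠BLH = 39.57°
- ∠BLI = 64.62°
- ∠HBL = 58.14°
- ∠IBL = 12.03°
After 2 steps:
- ∠AIB = 22.41°
- ∠BAI = 97.59°
- ∠BIM = 5.07°
- ∠BMI = 144.93°
- ∠DLH = 35.07°
- ∠HDL = 99.93°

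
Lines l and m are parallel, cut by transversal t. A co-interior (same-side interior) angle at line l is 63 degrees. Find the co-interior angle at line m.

Co-interior angles (same-side interior) formed by parallel lines and a transversal are supplementary (sum to 180 degrees).
The given angle is 63 degrees.
The co-interior angle = 180 - 63 = 117 degrees.

117 degrees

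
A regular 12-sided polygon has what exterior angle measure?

Each exterior angle of a regular n-gon is 360 / n.
For n = 12: 360 / 12 = 30 degrees.

30 degrees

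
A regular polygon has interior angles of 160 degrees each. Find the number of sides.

Each interior angle of a regular n-gon is (n - 2) * 180 / n.
Setting this equal to 160:
(n - 2) * 180 / n = 160
Each exterior angle = 180 - 160 = 20 degrees.
Since exterior angles sum to 360: n = 360 / 20 = 18.

18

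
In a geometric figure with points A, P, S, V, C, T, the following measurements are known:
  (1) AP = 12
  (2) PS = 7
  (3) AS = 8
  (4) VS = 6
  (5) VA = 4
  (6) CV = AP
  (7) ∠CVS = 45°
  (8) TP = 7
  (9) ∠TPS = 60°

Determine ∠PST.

Step 1: By the law of cosines on triangle SPT: ST² = 7² + 7² − 2·7·7·cos(60°) = 49, so ST = 7.
Step 2: By the inverse law of cosines on triangle PST: cos(∠PST) = (7² + 7² − 7²) / (2·7·7) = 49/98 = 0.5, so ∠PST = 60°.

Therefore, the measure of angle ∠PST = 60°.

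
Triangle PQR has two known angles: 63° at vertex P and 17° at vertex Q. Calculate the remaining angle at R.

The interior angles sum to 180°: angle R = 180 - 63 - 17 = 100°.
The triangle is obtuse (angles 63°, 17°, 100°).

100 degrees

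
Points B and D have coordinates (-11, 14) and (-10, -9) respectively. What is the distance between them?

The horizontal distance is |-10 - -11| = 1 and the vertical distance is |-9 - 14| = 23.
By the Pythagorean theorem, d = sqrt(1^2 + 23^2) = sqrt(530).

sqrt(530)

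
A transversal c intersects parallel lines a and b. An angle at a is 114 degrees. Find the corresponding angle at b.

Corresponding angles formed by parallel lines and a transversal are equal.
The given angle is 114 degrees.
The corresponding angle = 114 degrees.

114 degrees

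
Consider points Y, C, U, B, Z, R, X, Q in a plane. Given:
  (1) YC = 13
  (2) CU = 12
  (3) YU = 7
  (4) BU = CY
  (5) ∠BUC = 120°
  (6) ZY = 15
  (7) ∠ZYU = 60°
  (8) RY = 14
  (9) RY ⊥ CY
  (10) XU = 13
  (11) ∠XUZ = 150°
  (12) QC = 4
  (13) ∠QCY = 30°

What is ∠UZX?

Step 1: By the law of cosines on triangle ZYU: ZU² = 15² + 7² − 2·15·7·cos(60°) = 169, so ZU = 13.
Step 2: By the law of cosines on triangle ZUX: ZX² = 13² + 13² − 2·13·13·cos(150°) = 630.72, so ZX ≈ 25.11.
Step 3: By the inverse law of cosines on triangle UZX: cos(∠UZX) = (13² + 25.11² − 13²) / (2·13·25.11) = 630.72/652.97 = 0.9659, so ∠UZX = 15°.

Therefore, the measure of angle ∠UZX = 15°.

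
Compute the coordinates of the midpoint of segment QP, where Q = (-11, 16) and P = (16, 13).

M = ((x₁ + x₂)/2, (y₁ + y₂)/2)
= ((-11 + 16)/2, (16 + 13)/2)
= (5/2, 29/2) = (5/2, 29/2)

(5/2, 29/2)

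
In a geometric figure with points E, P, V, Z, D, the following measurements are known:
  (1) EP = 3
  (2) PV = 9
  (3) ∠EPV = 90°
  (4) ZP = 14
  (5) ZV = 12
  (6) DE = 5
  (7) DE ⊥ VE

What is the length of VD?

Step 1: By the law of cosines on triangle EPV: EV² = 3² + 9² − 2·3·9·cos(90°) = 90, so EV = 3·√10.
Step 2: By the law of cosines on triangle VED: VD² = (3·√10)² + 5² − 2·3·√10·5·cos(90°) = 115, so VD = √115.

Therefore, the length of VD = √115.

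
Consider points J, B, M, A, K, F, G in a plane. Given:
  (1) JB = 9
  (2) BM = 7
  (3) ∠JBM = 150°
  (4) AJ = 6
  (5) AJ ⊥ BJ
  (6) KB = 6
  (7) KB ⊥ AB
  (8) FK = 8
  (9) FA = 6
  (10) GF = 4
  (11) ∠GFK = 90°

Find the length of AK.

Step 1: By the law of cosines on triangle BJA: BA² = 9² + 6² − 2·9·6·cos(90°) = 117, so BA = 3·√13.
Step 2: By the law of cosines on triangle ABK: AK² = (3·√13)² + 6² − 2·3·√13·6·cos(90°) = 153, so AK = 3·√17.

Therefore, the length of AK = 3·√17.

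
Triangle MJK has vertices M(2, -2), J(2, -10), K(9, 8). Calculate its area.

The Shoelace formula computes the area from vertex coordinates by summing cross products.
For vertices (2,-2), (2,-10), (9,8):
Signed sum = 2*-10 - 2*-2 + 2*8 - 9*-10 + 9*-2 - 2*8
= -16 + 106 + -34 = 56
Area = (1/2)|56| = 28.

28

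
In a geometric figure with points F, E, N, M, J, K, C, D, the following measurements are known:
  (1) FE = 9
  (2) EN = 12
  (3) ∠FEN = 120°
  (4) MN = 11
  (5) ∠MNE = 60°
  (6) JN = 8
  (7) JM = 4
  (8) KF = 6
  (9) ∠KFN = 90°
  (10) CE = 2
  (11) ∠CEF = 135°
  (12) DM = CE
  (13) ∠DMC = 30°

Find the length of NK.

Step 1: By the law of cosines on triangle FEN: FN² = 9² + 12² − 2·9·12·cos(120°) = 333, so FN = 3·√37.
Step 2: By the law of cosines on triangle NFK: NK² = (3·√37)² + 6² − 2·3·√37·6·cos(90°) = 369, so NK = 3·√41.

Therefore, the length of NK = 3·√41.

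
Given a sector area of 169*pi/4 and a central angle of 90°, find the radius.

Sector area A = πr² × θ/360, so r² = 360A / (πθ).
r² = 360 × 169*pi/4 / (π × 90)
r² = 169
r = 13

13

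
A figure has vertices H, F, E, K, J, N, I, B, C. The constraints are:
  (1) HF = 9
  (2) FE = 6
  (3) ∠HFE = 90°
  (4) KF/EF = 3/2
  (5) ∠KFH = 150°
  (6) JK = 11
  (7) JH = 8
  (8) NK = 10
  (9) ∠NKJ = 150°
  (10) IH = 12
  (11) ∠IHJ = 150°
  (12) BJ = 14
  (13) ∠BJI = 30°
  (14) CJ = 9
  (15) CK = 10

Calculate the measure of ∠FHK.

From the given relations: KF = 3/2·EF = 3/2·6 = 9.
Step 1: By the law of cosines on triangle HFK: HK² = 9² + 9² − 2·9·9·cos(150°) = 302.3, so HK ≈ 17.39.
Step 2: By the inverse law of cosines on triangle FHK: cos(∠FHK) = (9² + 17.39² − 9²) / (2·9·17.39) = 302.3/312.96 = 0.9659, so ∠FHK = 15°.

Therefore, the measure of angle ∠FHK = 15°.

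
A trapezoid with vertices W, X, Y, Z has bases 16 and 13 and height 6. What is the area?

A trapezoid's area equals the midsegment times the height.
The midsegment is (16 + 13) / 2 = 29/2.
Area = 29/2 * 6 = 87.

87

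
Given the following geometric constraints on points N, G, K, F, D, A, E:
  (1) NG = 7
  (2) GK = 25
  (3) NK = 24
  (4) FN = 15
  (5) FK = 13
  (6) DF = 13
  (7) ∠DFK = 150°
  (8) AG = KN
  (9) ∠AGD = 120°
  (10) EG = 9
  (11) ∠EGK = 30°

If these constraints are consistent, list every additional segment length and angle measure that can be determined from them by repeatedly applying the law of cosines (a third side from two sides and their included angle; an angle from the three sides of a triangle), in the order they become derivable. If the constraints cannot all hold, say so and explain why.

The constraints are consistent. Derivable facts, in order:
After 1 step:
- KD ≈ 25.11
- KE ≈ 17.78
- ∠FKN = 33.56°
- ∠FNK = 28.62°
- ∠GKN = 16.26°
- ∠GNK = 90°
- ∠KFN = 117.82°
- ∠KGN = 73.74°
After 2 steps:
- ∠DKF = 15°
- ∠EKG = 14.66°
- ∠FDK = 15°
- ∠GEK = 135.34°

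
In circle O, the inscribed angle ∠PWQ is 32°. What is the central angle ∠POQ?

By the inscribed angle theorem, the central angle is twice the inscribed angle.
Central angle = 2 × 32° = 64°

64°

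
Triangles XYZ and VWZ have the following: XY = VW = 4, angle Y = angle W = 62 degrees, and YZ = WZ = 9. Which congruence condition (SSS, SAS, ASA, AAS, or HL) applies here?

The given information provides:
XY = VW = 4, angle Y = angle W = 62 degrees, and YZ = WZ = 9
This matches the SAS congruence theorem.
Two pairs of corresponding sides and the included angle are equal (Side-Angle-Side).

SAS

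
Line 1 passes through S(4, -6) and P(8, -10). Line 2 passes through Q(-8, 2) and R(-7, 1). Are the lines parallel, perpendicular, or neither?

Slope of line 1: m1 = (-10 - -6)/(8 - 4) = -4/4 = -1
Slope of line 2: m2 = (1 - 2)/(-7 - -8) = -1/1 = -1
m1 = m2, so the lines are parallel.

Parallel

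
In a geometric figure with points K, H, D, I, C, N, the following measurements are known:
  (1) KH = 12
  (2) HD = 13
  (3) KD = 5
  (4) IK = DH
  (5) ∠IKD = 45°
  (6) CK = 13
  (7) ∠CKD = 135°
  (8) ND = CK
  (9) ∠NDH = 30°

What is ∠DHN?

From the given relations: ND = CK = 13.
Step 1: By the law of cosines on triangle HDN: HN² = 13² + 13² − 2·13·13·cos(30°) = 45.28, so HN ≈ 6.73.
Step 2: By the inverse law of cosines on triangle DHN: cos(∠DHN) = (13² + 6.73² − 13²) / (2·13·6.73) = 45.28/174.96 = 0.2588, so ∠DHN = 75°.

Therefore, the measure of angle ∠DHN = 75°.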